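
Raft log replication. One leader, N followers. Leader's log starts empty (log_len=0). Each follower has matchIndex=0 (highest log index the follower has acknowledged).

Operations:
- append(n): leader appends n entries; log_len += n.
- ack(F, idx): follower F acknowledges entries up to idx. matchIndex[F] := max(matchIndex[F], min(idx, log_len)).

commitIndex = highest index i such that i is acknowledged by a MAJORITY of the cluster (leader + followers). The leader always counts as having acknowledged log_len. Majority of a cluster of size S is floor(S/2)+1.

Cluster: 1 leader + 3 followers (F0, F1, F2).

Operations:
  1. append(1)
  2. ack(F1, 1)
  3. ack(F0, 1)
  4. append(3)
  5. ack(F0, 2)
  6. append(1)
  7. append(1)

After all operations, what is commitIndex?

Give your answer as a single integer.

Answer: 1

Derivation:
Op 1: append 1 -> log_len=1
Op 2: F1 acks idx 1 -> match: F0=0 F1=1 F2=0; commitIndex=0
Op 3: F0 acks idx 1 -> match: F0=1 F1=1 F2=0; commitIndex=1
Op 4: append 3 -> log_len=4
Op 5: F0 acks idx 2 -> match: F0=2 F1=1 F2=0; commitIndex=1
Op 6: append 1 -> log_len=5
Op 7: append 1 -> log_len=6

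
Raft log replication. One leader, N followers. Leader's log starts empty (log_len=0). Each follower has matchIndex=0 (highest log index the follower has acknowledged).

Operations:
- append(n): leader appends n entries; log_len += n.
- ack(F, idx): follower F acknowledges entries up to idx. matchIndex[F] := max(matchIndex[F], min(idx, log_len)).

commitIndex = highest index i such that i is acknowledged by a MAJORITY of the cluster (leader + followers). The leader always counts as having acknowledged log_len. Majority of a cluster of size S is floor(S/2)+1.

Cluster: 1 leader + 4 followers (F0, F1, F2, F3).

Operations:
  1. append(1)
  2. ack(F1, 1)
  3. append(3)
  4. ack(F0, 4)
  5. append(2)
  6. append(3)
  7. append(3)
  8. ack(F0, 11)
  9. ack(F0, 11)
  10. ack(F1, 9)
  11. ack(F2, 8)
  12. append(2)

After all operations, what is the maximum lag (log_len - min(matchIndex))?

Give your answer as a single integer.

Op 1: append 1 -> log_len=1
Op 2: F1 acks idx 1 -> match: F0=0 F1=1 F2=0 F3=0; commitIndex=0
Op 3: append 3 -> log_len=4
Op 4: F0 acks idx 4 -> match: F0=4 F1=1 F2=0 F3=0; commitIndex=1
Op 5: append 2 -> log_len=6
Op 6: append 3 -> log_len=9
Op 7: append 3 -> log_len=12
Op 8: F0 acks idx 11 -> match: F0=11 F1=1 F2=0 F3=0; commitIndex=1
Op 9: F0 acks idx 11 -> match: F0=11 F1=1 F2=0 F3=0; commitIndex=1
Op 10: F1 acks idx 9 -> match: F0=11 F1=9 F2=0 F3=0; commitIndex=9
Op 11: F2 acks idx 8 -> match: F0=11 F1=9 F2=8 F3=0; commitIndex=9
Op 12: append 2 -> log_len=14

Answer: 14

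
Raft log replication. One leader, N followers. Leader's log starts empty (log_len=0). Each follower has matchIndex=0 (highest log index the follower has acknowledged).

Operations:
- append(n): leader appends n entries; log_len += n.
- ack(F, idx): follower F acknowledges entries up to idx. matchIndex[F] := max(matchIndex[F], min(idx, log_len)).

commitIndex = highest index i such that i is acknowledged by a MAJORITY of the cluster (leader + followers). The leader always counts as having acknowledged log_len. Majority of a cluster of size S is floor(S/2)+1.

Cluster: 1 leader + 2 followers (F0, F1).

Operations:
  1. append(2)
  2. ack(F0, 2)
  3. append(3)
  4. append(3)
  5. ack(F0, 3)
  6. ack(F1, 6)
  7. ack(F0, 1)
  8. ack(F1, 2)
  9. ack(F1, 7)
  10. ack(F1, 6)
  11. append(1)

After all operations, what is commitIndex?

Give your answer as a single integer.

Answer: 7

Derivation:
Op 1: append 2 -> log_len=2
Op 2: F0 acks idx 2 -> match: F0=2 F1=0; commitIndex=2
Op 3: append 3 -> log_len=5
Op 4: append 3 -> log_len=8
Op 5: F0 acks idx 3 -> match: F0=3 F1=0; commitIndex=3
Op 6: F1 acks idx 6 -> match: F0=3 F1=6; commitIndex=6
Op 7: F0 acks idx 1 -> match: F0=3 F1=6; commitIndex=6
Op 8: F1 acks idx 2 -> match: F0=3 F1=6; commitIndex=6
Op 9: F1 acks idx 7 -> match: F0=3 F1=7; commitIndex=7
Op 10: F1 acks idx 6 -> match: F0=3 F1=7; commitIndex=7
Op 11: append 1 -> log_len=9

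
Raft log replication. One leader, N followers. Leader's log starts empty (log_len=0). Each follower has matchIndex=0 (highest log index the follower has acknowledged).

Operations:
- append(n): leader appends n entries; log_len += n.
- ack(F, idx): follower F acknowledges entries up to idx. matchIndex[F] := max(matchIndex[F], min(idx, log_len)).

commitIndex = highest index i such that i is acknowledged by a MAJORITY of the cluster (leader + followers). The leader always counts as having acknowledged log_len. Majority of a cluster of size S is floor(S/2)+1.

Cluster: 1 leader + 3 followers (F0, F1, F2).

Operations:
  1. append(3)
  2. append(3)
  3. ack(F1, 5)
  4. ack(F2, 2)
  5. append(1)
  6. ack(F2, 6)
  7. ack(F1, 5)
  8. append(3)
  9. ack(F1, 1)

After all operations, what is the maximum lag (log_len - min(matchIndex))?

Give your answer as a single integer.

Op 1: append 3 -> log_len=3
Op 2: append 3 -> log_len=6
Op 3: F1 acks idx 5 -> match: F0=0 F1=5 F2=0; commitIndex=0
Op 4: F2 acks idx 2 -> match: F0=0 F1=5 F2=2; commitIndex=2
Op 5: append 1 -> log_len=7
Op 6: F2 acks idx 6 -> match: F0=0 F1=5 F2=6; commitIndex=5
Op 7: F1 acks idx 5 -> match: F0=0 F1=5 F2=6; commitIndex=5
Op 8: append 3 -> log_len=10
Op 9: F1 acks idx 1 -> match: F0=0 F1=5 F2=6; commitIndex=5

Answer: 10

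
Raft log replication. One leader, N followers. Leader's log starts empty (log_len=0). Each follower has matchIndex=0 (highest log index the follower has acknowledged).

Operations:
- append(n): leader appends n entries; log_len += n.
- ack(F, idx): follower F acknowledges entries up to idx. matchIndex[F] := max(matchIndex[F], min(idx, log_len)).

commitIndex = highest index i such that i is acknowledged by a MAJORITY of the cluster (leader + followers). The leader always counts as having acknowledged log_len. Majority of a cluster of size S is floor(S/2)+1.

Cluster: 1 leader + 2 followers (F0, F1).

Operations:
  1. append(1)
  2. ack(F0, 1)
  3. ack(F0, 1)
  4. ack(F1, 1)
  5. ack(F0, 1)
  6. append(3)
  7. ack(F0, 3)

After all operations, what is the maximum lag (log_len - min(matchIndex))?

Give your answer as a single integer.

Answer: 3

Derivation:
Op 1: append 1 -> log_len=1
Op 2: F0 acks idx 1 -> match: F0=1 F1=0; commitIndex=1
Op 3: F0 acks idx 1 -> match: F0=1 F1=0; commitIndex=1
Op 4: F1 acks idx 1 -> match: F0=1 F1=1; commitIndex=1
Op 5: F0 acks idx 1 -> match: F0=1 F1=1; commitIndex=1
Op 6: append 3 -> log_len=4
Op 7: F0 acks idx 3 -> match: F0=3 F1=1; commitIndex=3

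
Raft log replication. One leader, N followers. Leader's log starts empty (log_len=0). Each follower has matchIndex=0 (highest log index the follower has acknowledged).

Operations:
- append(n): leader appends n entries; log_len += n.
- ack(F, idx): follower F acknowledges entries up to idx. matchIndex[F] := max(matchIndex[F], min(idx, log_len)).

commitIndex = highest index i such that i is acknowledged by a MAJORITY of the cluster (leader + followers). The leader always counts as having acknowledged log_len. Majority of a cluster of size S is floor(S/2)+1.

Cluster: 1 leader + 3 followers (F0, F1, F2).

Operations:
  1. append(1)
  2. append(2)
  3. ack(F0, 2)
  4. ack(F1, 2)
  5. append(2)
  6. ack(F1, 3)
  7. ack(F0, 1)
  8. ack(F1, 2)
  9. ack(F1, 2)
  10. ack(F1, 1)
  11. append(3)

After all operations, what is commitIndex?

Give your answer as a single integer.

Op 1: append 1 -> log_len=1
Op 2: append 2 -> log_len=3
Op 3: F0 acks idx 2 -> match: F0=2 F1=0 F2=0; commitIndex=0
Op 4: F1 acks idx 2 -> match: F0=2 F1=2 F2=0; commitIndex=2
Op 5: append 2 -> log_len=5
Op 6: F1 acks idx 3 -> match: F0=2 F1=3 F2=0; commitIndex=2
Op 7: F0 acks idx 1 -> match: F0=2 F1=3 F2=0; commitIndex=2
Op 8: F1 acks idx 2 -> match: F0=2 F1=3 F2=0; commitIndex=2
Op 9: F1 acks idx 2 -> match: F0=2 F1=3 F2=0; commitIndex=2
Op 10: F1 acks idx 1 -> match: F0=2 F1=3 F2=0; commitIndex=2
Op 11: append 3 -> log_len=8

Answer: 2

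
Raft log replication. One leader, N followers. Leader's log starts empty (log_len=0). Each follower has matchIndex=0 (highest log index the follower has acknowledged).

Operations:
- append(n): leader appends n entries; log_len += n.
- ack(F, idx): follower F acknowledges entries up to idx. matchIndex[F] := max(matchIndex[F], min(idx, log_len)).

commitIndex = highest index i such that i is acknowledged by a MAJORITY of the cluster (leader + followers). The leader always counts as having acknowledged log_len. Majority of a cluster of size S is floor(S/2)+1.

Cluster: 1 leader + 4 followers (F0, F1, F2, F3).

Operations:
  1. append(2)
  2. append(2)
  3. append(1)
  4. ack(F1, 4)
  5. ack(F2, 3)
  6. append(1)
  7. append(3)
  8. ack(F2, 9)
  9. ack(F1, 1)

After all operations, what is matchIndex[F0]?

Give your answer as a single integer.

Op 1: append 2 -> log_len=2
Op 2: append 2 -> log_len=4
Op 3: append 1 -> log_len=5
Op 4: F1 acks idx 4 -> match: F0=0 F1=4 F2=0 F3=0; commitIndex=0
Op 5: F2 acks idx 3 -> match: F0=0 F1=4 F2=3 F3=0; commitIndex=3
Op 6: append 1 -> log_len=6
Op 7: append 3 -> log_len=9
Op 8: F2 acks idx 9 -> match: F0=0 F1=4 F2=9 F3=0; commitIndex=4
Op 9: F1 acks idx 1 -> match: F0=0 F1=4 F2=9 F3=0; commitIndex=4

Answer: 0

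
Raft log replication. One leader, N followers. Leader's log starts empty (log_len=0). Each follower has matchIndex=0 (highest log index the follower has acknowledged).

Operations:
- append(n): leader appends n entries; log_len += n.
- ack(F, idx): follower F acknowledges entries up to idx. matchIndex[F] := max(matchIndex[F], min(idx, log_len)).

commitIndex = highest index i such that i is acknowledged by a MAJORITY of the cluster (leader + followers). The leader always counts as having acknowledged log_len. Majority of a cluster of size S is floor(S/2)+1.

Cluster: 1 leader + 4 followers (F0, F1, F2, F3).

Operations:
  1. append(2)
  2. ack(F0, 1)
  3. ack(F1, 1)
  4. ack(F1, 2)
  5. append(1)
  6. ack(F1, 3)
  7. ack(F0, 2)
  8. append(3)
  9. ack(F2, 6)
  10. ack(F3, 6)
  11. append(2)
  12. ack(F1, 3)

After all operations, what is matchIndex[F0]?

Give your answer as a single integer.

Answer: 2

Derivation:
Op 1: append 2 -> log_len=2
Op 2: F0 acks idx 1 -> match: F0=1 F1=0 F2=0 F3=0; commitIndex=0
Op 3: F1 acks idx 1 -> match: F0=1 F1=1 F2=0 F3=0; commitIndex=1
Op 4: F1 acks idx 2 -> match: F0=1 F1=2 F2=0 F3=0; commitIndex=1
Op 5: append 1 -> log_len=3
Op 6: F1 acks idx 3 -> match: F0=1 F1=3 F2=0 F3=0; commitIndex=1
Op 7: F0 acks idx 2 -> match: F0=2 F1=3 F2=0 F3=0; commitIndex=2
Op 8: append 3 -> log_len=6
Op 9: F2 acks idx 6 -> match: F0=2 F1=3 F2=6 F3=0; commitIndex=3
Op 10: F3 acks idx 6 -> match: F0=2 F1=3 F2=6 F3=6; commitIndex=6
Op 11: append 2 -> log_len=8
Op 12: F1 acks idx 3 -> match: F0=2 F1=3 F2=6 F3=6; commitIndex=6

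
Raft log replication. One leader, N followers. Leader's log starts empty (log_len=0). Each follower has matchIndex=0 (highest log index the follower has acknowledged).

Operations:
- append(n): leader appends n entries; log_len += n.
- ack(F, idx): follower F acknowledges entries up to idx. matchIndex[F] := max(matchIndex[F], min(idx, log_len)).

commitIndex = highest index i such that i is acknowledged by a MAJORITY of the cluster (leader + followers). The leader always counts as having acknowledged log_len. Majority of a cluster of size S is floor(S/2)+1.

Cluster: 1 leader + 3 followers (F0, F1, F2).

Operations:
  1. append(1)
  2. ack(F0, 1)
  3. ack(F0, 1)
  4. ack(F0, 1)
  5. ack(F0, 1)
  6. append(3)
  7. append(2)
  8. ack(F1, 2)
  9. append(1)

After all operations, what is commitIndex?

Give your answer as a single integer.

Op 1: append 1 -> log_len=1
Op 2: F0 acks idx 1 -> match: F0=1 F1=0 F2=0; commitIndex=0
Op 3: F0 acks idx 1 -> match: F0=1 F1=0 F2=0; commitIndex=0
Op 4: F0 acks idx 1 -> match: F0=1 F1=0 F2=0; commitIndex=0
Op 5: F0 acks idx 1 -> match: F0=1 F1=0 F2=0; commitIndex=0
Op 6: append 3 -> log_len=4
Op 7: append 2 -> log_len=6
Op 8: F1 acks idx 2 -> match: F0=1 F1=2 F2=0; commitIndex=1
Op 9: append 1 -> log_len=7

Answer: 1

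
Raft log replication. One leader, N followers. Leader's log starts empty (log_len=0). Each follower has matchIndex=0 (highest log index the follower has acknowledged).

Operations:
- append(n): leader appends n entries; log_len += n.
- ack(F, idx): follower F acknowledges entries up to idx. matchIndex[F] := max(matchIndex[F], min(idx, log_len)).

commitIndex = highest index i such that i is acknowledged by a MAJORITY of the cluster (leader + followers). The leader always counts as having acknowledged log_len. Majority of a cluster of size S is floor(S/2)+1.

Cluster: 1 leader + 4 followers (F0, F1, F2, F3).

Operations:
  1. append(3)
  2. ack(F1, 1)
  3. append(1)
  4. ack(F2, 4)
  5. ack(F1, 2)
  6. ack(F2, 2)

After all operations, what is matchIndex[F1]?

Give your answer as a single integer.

Answer: 2

Derivation:
Op 1: append 3 -> log_len=3
Op 2: F1 acks idx 1 -> match: F0=0 F1=1 F2=0 F3=0; commitIndex=0
Op 3: append 1 -> log_len=4
Op 4: F2 acks idx 4 -> match: F0=0 F1=1 F2=4 F3=0; commitIndex=1
Op 5: F1 acks idx 2 -> match: F0=0 F1=2 F2=4 F3=0; commitIndex=2
Op 6: F2 acks idx 2 -> match: F0=0 F1=2 F2=4 F3=0; commitIndex=2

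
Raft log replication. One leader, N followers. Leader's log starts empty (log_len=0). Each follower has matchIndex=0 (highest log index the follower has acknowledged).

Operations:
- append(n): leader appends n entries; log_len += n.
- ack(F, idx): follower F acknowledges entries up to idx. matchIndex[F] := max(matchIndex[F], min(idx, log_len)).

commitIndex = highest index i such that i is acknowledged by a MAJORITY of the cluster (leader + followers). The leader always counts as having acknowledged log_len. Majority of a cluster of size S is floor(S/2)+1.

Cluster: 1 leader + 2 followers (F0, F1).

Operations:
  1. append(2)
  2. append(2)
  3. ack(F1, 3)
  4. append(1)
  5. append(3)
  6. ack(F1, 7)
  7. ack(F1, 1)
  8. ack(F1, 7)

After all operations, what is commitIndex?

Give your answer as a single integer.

Op 1: append 2 -> log_len=2
Op 2: append 2 -> log_len=4
Op 3: F1 acks idx 3 -> match: F0=0 F1=3; commitIndex=3
Op 4: append 1 -> log_len=5
Op 5: append 3 -> log_len=8
Op 6: F1 acks idx 7 -> match: F0=0 F1=7; commitIndex=7
Op 7: F1 acks idx 1 -> match: F0=0 F1=7; commitIndex=7
Op 8: F1 acks idx 7 -> match: F0=0 F1=7; commitIndex=7

Answer: 7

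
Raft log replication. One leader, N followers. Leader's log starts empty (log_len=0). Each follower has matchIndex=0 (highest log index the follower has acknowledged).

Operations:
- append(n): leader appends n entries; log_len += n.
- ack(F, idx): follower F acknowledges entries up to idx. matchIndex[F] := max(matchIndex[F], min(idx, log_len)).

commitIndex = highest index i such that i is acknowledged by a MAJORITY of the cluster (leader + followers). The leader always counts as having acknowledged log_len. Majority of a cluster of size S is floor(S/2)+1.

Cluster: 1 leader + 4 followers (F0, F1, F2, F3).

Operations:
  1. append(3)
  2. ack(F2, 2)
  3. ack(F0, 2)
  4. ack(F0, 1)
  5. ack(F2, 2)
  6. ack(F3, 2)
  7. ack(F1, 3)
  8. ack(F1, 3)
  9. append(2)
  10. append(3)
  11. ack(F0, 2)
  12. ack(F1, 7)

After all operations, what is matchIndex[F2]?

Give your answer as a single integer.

Op 1: append 3 -> log_len=3
Op 2: F2 acks idx 2 -> match: F0=0 F1=0 F2=2 F3=0; commitIndex=0
Op 3: F0 acks idx 2 -> match: F0=2 F1=0 F2=2 F3=0; commitIndex=2
Op 4: F0 acks idx 1 -> match: F0=2 F1=0 F2=2 F3=0; commitIndex=2
Op 5: F2 acks idx 2 -> match: F0=2 F1=0 F2=2 F3=0; commitIndex=2
Op 6: F3 acks idx 2 -> match: F0=2 F1=0 F2=2 F3=2; commitIndex=2
Op 7: F1 acks idx 3 -> match: F0=2 F1=3 F2=2 F3=2; commitIndex=2
Op 8: F1 acks idx 3 -> match: F0=2 F1=3 F2=2 F3=2; commitIndex=2
Op 9: append 2 -> log_len=5
Op 10: append 3 -> log_len=8
Op 11: F0 acks idx 2 -> match: F0=2 F1=3 F2=2 F3=2; commitIndex=2
Op 12: F1 acks idx 7 -> match: F0=2 F1=7 F2=2 F3=2; commitIndex=2

Answer: 2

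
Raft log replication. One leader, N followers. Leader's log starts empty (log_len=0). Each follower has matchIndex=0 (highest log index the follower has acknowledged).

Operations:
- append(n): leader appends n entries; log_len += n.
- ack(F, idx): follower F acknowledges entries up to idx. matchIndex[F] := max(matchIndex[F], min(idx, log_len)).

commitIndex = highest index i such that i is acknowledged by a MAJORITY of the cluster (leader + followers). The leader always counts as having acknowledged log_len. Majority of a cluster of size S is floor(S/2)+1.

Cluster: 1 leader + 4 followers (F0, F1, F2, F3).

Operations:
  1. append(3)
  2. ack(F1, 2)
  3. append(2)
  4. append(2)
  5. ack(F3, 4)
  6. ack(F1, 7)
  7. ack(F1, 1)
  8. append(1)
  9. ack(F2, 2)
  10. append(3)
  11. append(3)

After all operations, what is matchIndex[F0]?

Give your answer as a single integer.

Op 1: append 3 -> log_len=3
Op 2: F1 acks idx 2 -> match: F0=0 F1=2 F2=0 F3=0; commitIndex=0
Op 3: append 2 -> log_len=5
Op 4: append 2 -> log_len=7
Op 5: F3 acks idx 4 -> match: F0=0 F1=2 F2=0 F3=4; commitIndex=2
Op 6: F1 acks idx 7 -> match: F0=0 F1=7 F2=0 F3=4; commitIndex=4
Op 7: F1 acks idx 1 -> match: F0=0 F1=7 F2=0 F3=4; commitIndex=4
Op 8: append 1 -> log_len=8
Op 9: F2 acks idx 2 -> match: F0=0 F1=7 F2=2 F3=4; commitIndex=4
Op 10: append 3 -> log_len=11
Op 11: append 3 -> log_len=14

Answer: 0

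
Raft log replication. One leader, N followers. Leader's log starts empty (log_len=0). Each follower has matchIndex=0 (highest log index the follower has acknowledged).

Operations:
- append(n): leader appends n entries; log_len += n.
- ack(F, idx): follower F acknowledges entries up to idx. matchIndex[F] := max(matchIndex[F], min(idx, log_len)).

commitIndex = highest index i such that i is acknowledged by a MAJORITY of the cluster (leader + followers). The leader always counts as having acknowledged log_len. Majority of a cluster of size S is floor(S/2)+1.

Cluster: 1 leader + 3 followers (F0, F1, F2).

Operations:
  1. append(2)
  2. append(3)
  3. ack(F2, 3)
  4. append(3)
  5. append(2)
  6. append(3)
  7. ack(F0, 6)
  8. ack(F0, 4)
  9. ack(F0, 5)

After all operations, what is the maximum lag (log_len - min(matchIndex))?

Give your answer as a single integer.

Answer: 13

Derivation:
Op 1: append 2 -> log_len=2
Op 2: append 3 -> log_len=5
Op 3: F2 acks idx 3 -> match: F0=0 F1=0 F2=3; commitIndex=0
Op 4: append 3 -> log_len=8
Op 5: append 2 -> log_len=10
Op 6: append 3 -> log_len=13
Op 7: F0 acks idx 6 -> match: F0=6 F1=0 F2=3; commitIndex=3
Op 8: F0 acks idx 4 -> match: F0=6 F1=0 F2=3; commitIndex=3
Op 9: F0 acks idx 5 -> match: F0=6 F1=0 F2=3; commitIndex=3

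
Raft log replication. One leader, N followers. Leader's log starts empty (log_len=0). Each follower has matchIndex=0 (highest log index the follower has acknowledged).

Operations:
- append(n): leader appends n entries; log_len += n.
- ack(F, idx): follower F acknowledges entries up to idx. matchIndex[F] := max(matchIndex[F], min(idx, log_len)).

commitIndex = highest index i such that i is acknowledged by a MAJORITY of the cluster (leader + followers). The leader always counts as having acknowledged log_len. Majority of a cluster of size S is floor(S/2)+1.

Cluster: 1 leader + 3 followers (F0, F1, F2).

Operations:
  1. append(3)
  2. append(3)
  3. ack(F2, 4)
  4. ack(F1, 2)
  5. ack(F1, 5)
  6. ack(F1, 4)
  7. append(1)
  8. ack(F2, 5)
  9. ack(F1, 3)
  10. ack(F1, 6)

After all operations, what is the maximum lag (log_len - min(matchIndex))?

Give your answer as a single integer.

Answer: 7

Derivation:
Op 1: append 3 -> log_len=3
Op 2: append 3 -> log_len=6
Op 3: F2 acks idx 4 -> match: F0=0 F1=0 F2=4; commitIndex=0
Op 4: F1 acks idx 2 -> match: F0=0 F1=2 F2=4; commitIndex=2
Op 5: F1 acks idx 5 -> match: F0=0 F1=5 F2=4; commitIndex=4
Op 6: F1 acks idx 4 -> match: F0=0 F1=5 F2=4; commitIndex=4
Op 7: append 1 -> log_len=7
Op 8: F2 acks idx 5 -> match: F0=0 F1=5 F2=5; commitIndex=5
Op 9: F1 acks idx 3 -> match: F0=0 F1=5 F2=5; commitIndex=5
Op 10: F1 acks idx 6 -> match: F0=0 F1=6 F2=5; commitIndex=5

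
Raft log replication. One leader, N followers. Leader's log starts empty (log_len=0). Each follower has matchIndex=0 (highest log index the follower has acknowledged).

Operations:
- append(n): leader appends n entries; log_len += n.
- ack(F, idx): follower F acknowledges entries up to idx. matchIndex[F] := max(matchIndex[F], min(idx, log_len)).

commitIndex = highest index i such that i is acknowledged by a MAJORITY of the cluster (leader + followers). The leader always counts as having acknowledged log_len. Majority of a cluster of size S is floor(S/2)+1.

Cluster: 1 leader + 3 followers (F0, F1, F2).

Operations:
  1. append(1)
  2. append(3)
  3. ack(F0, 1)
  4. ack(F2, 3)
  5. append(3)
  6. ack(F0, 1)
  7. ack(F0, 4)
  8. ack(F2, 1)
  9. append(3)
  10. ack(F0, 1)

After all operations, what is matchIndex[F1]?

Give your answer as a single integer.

Op 1: append 1 -> log_len=1
Op 2: append 3 -> log_len=4
Op 3: F0 acks idx 1 -> match: F0=1 F1=0 F2=0; commitIndex=0
Op 4: F2 acks idx 3 -> match: F0=1 F1=0 F2=3; commitIndex=1
Op 5: append 3 -> log_len=7
Op 6: F0 acks idx 1 -> match: F0=1 F1=0 F2=3; commitIndex=1
Op 7: F0 acks idx 4 -> match: F0=4 F1=0 F2=3; commitIndex=3
Op 8: F2 acks idx 1 -> match: F0=4 F1=0 F2=3; commitIndex=3
Op 9: append 3 -> log_len=10
Op 10: F0 acks idx 1 -> match: F0=4 F1=0 F2=3; commitIndex=3

Answer: 0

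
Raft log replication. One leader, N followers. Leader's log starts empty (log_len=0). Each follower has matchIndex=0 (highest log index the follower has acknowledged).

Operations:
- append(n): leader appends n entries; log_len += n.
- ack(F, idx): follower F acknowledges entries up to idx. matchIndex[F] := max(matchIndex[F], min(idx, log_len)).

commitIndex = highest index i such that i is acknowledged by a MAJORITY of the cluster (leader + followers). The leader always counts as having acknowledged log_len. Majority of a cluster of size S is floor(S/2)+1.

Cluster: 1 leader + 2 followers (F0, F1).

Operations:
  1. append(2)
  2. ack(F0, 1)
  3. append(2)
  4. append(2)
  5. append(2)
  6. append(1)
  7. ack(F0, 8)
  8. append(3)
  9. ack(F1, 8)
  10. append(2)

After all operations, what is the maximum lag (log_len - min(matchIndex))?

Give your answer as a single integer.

Answer: 6

Derivation:
Op 1: append 2 -> log_len=2
Op 2: F0 acks idx 1 -> match: F0=1 F1=0; commitIndex=1
Op 3: append 2 -> log_len=4
Op 4: append 2 -> log_len=6
Op 5: append 2 -> log_len=8
Op 6: append 1 -> log_len=9
Op 7: F0 acks idx 8 -> match: F0=8 F1=0; commitIndex=8
Op 8: append 3 -> log_len=12
Op 9: F1 acks idx 8 -> match: F0=8 F1=8; commitIndex=8
Op 10: append 2 -> log_len=14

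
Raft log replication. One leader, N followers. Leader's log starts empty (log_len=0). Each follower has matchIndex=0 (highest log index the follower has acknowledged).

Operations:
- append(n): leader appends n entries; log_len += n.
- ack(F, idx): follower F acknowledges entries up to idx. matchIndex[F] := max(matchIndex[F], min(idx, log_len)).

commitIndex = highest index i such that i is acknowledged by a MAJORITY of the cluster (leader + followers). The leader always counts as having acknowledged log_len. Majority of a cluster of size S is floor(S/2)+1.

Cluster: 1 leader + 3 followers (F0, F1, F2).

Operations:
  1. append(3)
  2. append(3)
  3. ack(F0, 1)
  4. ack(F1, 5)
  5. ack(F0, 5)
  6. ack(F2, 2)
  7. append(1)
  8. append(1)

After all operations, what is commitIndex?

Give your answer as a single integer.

Answer: 5

Derivation:
Op 1: append 3 -> log_len=3
Op 2: append 3 -> log_len=6
Op 3: F0 acks idx 1 -> match: F0=1 F1=0 F2=0; commitIndex=0
Op 4: F1 acks idx 5 -> match: F0=1 F1=5 F2=0; commitIndex=1
Op 5: F0 acks idx 5 -> match: F0=5 F1=5 F2=0; commitIndex=5
Op 6: F2 acks idx 2 -> match: F0=5 F1=5 F2=2; commitIndex=5
Op 7: append 1 -> log_len=7
Op 8: append 1 -> log_len=8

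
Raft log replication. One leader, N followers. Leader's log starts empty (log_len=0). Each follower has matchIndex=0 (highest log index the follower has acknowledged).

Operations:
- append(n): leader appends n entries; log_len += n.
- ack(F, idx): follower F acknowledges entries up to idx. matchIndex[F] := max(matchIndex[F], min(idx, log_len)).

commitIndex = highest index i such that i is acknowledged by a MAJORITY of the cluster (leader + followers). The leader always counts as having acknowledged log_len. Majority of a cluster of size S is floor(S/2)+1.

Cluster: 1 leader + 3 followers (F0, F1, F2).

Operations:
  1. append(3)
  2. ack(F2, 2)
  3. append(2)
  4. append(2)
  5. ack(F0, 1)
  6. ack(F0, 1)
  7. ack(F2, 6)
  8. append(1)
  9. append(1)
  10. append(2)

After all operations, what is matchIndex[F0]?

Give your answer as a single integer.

Op 1: append 3 -> log_len=3
Op 2: F2 acks idx 2 -> match: F0=0 F1=0 F2=2; commitIndex=0
Op 3: append 2 -> log_len=5
Op 4: append 2 -> log_len=7
Op 5: F0 acks idx 1 -> match: F0=1 F1=0 F2=2; commitIndex=1
Op 6: F0 acks idx 1 -> match: F0=1 F1=0 F2=2; commitIndex=1
Op 7: F2 acks idx 6 -> match: F0=1 F1=0 F2=6; commitIndex=1
Op 8: append 1 -> log_len=8
Op 9: append 1 -> log_len=9
Op 10: append 2 -> log_len=11

Answer: 1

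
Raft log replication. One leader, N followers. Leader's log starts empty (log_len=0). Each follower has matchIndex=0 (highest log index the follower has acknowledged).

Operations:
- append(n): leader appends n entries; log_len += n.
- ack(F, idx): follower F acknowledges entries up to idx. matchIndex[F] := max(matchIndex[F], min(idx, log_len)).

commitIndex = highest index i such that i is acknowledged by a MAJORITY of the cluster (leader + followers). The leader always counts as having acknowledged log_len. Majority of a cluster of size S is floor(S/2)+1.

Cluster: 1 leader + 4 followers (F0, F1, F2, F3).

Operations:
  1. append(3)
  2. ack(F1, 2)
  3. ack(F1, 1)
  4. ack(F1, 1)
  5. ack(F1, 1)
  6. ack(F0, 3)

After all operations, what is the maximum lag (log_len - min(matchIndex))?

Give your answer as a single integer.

Answer: 3

Derivation:
Op 1: append 3 -> log_len=3
Op 2: F1 acks idx 2 -> match: F0=0 F1=2 F2=0 F3=0; commitIndex=0
Op 3: F1 acks idx 1 -> match: F0=0 F1=2 F2=0 F3=0; commitIndex=0
Op 4: F1 acks idx 1 -> match: F0=0 F1=2 F2=0 F3=0; commitIndex=0
Op 5: F1 acks idx 1 -> match: F0=0 F1=2 F2=0 F3=0; commitIndex=0
Op 6: F0 acks idx 3 -> match: F0=3 F1=2 F2=0 F3=0; commitIndex=2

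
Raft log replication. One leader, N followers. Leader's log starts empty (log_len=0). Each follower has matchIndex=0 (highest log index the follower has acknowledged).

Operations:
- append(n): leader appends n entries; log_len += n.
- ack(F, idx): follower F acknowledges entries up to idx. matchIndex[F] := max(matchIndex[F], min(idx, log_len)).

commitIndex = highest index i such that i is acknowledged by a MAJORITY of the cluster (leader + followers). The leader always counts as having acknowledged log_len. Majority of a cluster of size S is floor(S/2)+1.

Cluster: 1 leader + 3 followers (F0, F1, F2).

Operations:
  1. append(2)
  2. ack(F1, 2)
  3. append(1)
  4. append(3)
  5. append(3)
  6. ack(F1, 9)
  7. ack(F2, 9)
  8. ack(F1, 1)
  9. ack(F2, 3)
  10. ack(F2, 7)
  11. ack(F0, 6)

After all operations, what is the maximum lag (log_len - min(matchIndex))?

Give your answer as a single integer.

Answer: 3

Derivation:
Op 1: append 2 -> log_len=2
Op 2: F1 acks idx 2 -> match: F0=0 F1=2 F2=0; commitIndex=0
Op 3: append 1 -> log_len=3
Op 4: append 3 -> log_len=6
Op 5: append 3 -> log_len=9
Op 6: F1 acks idx 9 -> match: F0=0 F1=9 F2=0; commitIndex=0
Op 7: F2 acks idx 9 -> match: F0=0 F1=9 F2=9; commitIndex=9
Op 8: F1 acks idx 1 -> match: F0=0 F1=9 F2=9; commitIndex=9
Op 9: F2 acks idx 3 -> match: F0=0 F1=9 F2=9; commitIndex=9
Op 10: F2 acks idx 7 -> match: F0=0 F1=9 F2=9; commitIndex=9
Op 11: F0 acks idx 6 -> match: F0=6 F1=9 F2=9; commitIndex=9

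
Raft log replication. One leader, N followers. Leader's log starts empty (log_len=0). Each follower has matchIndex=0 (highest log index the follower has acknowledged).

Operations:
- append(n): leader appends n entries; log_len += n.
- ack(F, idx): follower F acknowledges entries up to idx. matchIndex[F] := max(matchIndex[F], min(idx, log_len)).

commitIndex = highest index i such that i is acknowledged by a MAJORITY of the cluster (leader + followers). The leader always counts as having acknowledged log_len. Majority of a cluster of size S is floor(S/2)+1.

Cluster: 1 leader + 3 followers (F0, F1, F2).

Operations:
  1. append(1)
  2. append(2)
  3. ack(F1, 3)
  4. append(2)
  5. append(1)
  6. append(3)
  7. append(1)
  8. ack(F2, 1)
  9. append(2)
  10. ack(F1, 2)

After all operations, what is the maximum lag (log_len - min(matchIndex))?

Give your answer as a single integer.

Answer: 12

Derivation:
Op 1: append 1 -> log_len=1
Op 2: append 2 -> log_len=3
Op 3: F1 acks idx 3 -> match: F0=0 F1=3 F2=0; commitIndex=0
Op 4: append 2 -> log_len=5
Op 5: append 1 -> log_len=6
Op 6: append 3 -> log_len=9
Op 7: append 1 -> log_len=10
Op 8: F2 acks idx 1 -> match: F0=0 F1=3 F2=1; commitIndex=1
Op 9: append 2 -> log_len=12
Op 10: F1 acks idx 2 -> match: F0=0 F1=3 F2=1; commitIndex=1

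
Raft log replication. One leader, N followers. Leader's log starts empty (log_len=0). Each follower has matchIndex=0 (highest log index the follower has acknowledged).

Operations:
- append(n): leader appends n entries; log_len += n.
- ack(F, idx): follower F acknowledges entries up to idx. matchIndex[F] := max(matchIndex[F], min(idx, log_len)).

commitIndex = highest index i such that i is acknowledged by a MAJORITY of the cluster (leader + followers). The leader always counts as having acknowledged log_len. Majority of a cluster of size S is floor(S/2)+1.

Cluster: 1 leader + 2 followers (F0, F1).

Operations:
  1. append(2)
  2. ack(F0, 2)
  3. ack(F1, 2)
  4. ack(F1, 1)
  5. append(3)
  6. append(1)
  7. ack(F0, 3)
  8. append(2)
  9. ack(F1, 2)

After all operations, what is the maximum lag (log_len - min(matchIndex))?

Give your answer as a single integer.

Answer: 6

Derivation:
Op 1: append 2 -> log_len=2
Op 2: F0 acks idx 2 -> match: F0=2 F1=0; commitIndex=2
Op 3: F1 acks idx 2 -> match: F0=2 F1=2; commitIndex=2
Op 4: F1 acks idx 1 -> match: F0=2 F1=2; commitIndex=2
Op 5: append 3 -> log_len=5
Op 6: append 1 -> log_len=6
Op 7: F0 acks idx 3 -> match: F0=3 F1=2; commitIndex=3
Op 8: append 2 -> log_len=8
Op 9: F1 acks idx 2 -> match: F0=3 F1=2; commitIndex=3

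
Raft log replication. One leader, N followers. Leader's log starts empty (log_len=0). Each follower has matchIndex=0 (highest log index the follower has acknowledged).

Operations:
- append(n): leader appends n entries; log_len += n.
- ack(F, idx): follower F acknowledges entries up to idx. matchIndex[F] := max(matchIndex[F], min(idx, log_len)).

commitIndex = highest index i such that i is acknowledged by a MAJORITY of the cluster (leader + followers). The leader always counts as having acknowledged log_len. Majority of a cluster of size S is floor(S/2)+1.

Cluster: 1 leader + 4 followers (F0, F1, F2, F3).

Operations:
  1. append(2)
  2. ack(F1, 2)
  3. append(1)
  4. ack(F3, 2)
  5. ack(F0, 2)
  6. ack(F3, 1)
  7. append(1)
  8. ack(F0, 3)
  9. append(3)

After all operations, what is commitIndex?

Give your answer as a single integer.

Op 1: append 2 -> log_len=2
Op 2: F1 acks idx 2 -> match: F0=0 F1=2 F2=0 F3=0; commitIndex=0
Op 3: append 1 -> log_len=3
Op 4: F3 acks idx 2 -> match: F0=0 F1=2 F2=0 F3=2; commitIndex=2
Op 5: F0 acks idx 2 -> match: F0=2 F1=2 F2=0 F3=2; commitIndex=2
Op 6: F3 acks idx 1 -> match: F0=2 F1=2 F2=0 F3=2; commitIndex=2
Op 7: append 1 -> log_len=4
Op 8: F0 acks idx 3 -> match: F0=3 F1=2 F2=0 F3=2; commitIndex=2
Op 9: append 3 -> log_len=7

Answer: 2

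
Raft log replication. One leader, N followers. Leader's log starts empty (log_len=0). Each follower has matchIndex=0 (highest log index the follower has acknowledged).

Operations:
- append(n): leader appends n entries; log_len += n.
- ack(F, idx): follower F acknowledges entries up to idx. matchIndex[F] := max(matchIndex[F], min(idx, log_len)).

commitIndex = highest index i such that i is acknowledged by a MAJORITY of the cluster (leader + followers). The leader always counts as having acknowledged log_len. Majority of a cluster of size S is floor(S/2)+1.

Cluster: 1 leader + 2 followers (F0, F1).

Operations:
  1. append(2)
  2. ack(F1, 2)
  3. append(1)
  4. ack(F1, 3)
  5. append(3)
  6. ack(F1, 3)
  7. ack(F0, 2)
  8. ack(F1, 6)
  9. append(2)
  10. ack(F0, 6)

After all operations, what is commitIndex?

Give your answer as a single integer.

Op 1: append 2 -> log_len=2
Op 2: F1 acks idx 2 -> match: F0=0 F1=2; commitIndex=2
Op 3: append 1 -> log_len=3
Op 4: F1 acks idx 3 -> match: F0=0 F1=3; commitIndex=3
Op 5: append 3 -> log_len=6
Op 6: F1 acks idx 3 -> match: F0=0 F1=3; commitIndex=3
Op 7: F0 acks idx 2 -> match: F0=2 F1=3; commitIndex=3
Op 8: F1 acks idx 6 -> match: F0=2 F1=6; commitIndex=6
Op 9: append 2 -> log_len=8
Op 10: F0 acks idx 6 -> match: F0=6 F1=6; commitIndex=6

Answer: 6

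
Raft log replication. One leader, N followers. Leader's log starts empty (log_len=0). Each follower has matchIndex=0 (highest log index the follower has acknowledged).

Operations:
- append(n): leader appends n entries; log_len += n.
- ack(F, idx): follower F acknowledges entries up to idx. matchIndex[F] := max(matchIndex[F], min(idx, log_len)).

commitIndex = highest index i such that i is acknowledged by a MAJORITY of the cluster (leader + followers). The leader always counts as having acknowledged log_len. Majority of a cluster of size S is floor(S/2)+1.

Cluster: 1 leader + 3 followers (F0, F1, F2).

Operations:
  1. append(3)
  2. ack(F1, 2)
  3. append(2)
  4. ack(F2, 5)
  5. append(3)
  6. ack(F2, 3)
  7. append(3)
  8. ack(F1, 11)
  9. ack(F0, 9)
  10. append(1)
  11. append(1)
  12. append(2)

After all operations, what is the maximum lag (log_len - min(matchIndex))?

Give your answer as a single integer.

Answer: 10

Derivation:
Op 1: append 3 -> log_len=3
Op 2: F1 acks idx 2 -> match: F0=0 F1=2 F2=0; commitIndex=0
Op 3: append 2 -> log_len=5
Op 4: F2 acks idx 5 -> match: F0=0 F1=2 F2=5; commitIndex=2
Op 5: append 3 -> log_len=8
Op 6: F2 acks idx 3 -> match: F0=0 F1=2 F2=5; commitIndex=2
Op 7: append 3 -> log_len=11
Op 8: F1 acks idx 11 -> match: F0=0 F1=11 F2=5; commitIndex=5
Op 9: F0 acks idx 9 -> match: F0=9 F1=11 F2=5; commitIndex=9
Op 10: append 1 -> log_len=12
Op 11: append 1 -> log_len=13
Op 12: append 2 -> log_len=15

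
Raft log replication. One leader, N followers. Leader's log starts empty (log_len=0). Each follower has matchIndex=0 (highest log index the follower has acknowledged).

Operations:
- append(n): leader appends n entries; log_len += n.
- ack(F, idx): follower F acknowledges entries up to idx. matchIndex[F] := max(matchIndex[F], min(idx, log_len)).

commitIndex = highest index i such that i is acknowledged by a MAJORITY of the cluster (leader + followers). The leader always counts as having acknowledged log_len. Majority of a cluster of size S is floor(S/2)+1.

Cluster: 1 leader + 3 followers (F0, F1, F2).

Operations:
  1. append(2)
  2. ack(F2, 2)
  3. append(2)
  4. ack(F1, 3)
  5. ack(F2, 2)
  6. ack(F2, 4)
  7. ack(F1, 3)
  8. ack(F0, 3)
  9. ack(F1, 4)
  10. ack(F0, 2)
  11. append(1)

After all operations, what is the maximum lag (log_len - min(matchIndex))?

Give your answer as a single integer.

Op 1: append 2 -> log_len=2
Op 2: F2 acks idx 2 -> match: F0=0 F1=0 F2=2; commitIndex=0
Op 3: append 2 -> log_len=4
Op 4: F1 acks idx 3 -> match: F0=0 F1=3 F2=2; commitIndex=2
Op 5: F2 acks idx 2 -> match: F0=0 F1=3 F2=2; commitIndex=2
Op 6: F2 acks idx 4 -> match: F0=0 F1=3 F2=4; commitIndex=3
Op 7: F1 acks idx 3 -> match: F0=0 F1=3 F2=4; commitIndex=3
Op 8: F0 acks idx 3 -> match: F0=3 F1=3 F2=4; commitIndex=3
Op 9: F1 acks idx 4 -> match: F0=3 F1=4 F2=4; commitIndex=4
Op 10: F0 acks idx 2 -> match: F0=3 F1=4 F2=4; commitIndex=4
Op 11: append 1 -> log_len=5

Answer: 2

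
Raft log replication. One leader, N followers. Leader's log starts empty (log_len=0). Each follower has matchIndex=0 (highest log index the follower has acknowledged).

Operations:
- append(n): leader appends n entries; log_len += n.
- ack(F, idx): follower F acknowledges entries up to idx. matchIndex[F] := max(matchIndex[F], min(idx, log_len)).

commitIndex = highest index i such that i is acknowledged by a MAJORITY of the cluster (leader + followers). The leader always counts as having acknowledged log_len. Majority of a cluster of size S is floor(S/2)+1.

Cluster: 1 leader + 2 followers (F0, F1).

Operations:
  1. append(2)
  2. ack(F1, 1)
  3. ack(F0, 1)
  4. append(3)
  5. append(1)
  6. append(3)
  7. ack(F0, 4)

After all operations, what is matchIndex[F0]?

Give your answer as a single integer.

Op 1: append 2 -> log_len=2
Op 2: F1 acks idx 1 -> match: F0=0 F1=1; commitIndex=1
Op 3: F0 acks idx 1 -> match: F0=1 F1=1; commitIndex=1
Op 4: append 3 -> log_len=5
Op 5: append 1 -> log_len=6
Op 6: append 3 -> log_len=9
Op 7: F0 acks idx 4 -> match: F0=4 F1=1; commitIndex=4

Answer: 4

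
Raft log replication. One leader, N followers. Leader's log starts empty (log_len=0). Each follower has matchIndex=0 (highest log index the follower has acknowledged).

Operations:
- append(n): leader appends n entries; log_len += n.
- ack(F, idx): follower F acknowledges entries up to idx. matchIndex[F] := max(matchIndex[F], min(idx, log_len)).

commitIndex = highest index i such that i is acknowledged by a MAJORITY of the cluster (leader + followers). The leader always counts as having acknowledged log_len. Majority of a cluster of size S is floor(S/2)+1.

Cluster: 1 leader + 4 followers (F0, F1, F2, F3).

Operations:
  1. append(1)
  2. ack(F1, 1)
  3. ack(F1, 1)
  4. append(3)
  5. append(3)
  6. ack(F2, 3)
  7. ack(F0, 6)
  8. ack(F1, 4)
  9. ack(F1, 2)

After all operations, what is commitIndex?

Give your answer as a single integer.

Answer: 4

Derivation:
Op 1: append 1 -> log_len=1
Op 2: F1 acks idx 1 -> match: F0=0 F1=1 F2=0 F3=0; commitIndex=0
Op 3: F1 acks idx 1 -> match: F0=0 F1=1 F2=0 F3=0; commitIndex=0
Op 4: append 3 -> log_len=4
Op 5: append 3 -> log_len=7
Op 6: F2 acks idx 3 -> match: F0=0 F1=1 F2=3 F3=0; commitIndex=1
Op 7: F0 acks idx 6 -> match: F0=6 F1=1 F2=3 F3=0; commitIndex=3
Op 8: F1 acks idx 4 -> match: F0=6 F1=4 F2=3 F3=0; commitIndex=4
Op 9: F1 acks idx 2 -> match: F0=6 F1=4 F2=3 F3=0; commitIndex=4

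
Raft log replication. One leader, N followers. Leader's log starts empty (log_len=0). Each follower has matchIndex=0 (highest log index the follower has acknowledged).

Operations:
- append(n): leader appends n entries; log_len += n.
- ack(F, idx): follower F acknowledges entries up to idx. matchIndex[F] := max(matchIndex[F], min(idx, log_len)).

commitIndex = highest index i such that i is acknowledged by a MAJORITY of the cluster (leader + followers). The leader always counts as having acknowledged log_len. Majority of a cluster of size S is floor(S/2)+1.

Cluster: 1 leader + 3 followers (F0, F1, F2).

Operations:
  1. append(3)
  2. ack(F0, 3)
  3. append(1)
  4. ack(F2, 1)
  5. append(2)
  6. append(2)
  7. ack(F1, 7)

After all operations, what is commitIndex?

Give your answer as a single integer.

Answer: 3

Derivation:
Op 1: append 3 -> log_len=3
Op 2: F0 acks idx 3 -> match: F0=3 F1=0 F2=0; commitIndex=0
Op 3: append 1 -> log_len=4
Op 4: F2 acks idx 1 -> match: F0=3 F1=0 F2=1; commitIndex=1
Op 5: append 2 -> log_len=6
Op 6: append 2 -> log_len=8
Op 7: F1 acks idx 7 -> match: F0=3 F1=7 F2=1; commitIndex=3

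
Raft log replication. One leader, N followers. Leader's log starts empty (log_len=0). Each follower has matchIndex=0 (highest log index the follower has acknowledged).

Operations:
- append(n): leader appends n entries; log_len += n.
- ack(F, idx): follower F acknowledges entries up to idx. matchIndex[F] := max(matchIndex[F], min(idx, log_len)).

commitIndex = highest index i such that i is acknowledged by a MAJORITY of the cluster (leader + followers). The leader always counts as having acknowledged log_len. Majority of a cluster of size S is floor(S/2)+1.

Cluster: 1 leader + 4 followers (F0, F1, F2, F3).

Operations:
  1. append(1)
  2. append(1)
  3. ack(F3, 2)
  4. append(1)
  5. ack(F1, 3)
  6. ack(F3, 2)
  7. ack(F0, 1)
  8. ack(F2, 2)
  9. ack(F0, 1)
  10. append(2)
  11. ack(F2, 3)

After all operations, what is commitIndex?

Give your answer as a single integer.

Op 1: append 1 -> log_len=1
Op 2: append 1 -> log_len=2
Op 3: F3 acks idx 2 -> match: F0=0 F1=0 F2=0 F3=2; commitIndex=0
Op 4: append 1 -> log_len=3
Op 5: F1 acks idx 3 -> match: F0=0 F1=3 F2=0 F3=2; commitIndex=2
Op 6: F3 acks idx 2 -> match: F0=0 F1=3 F2=0 F3=2; commitIndex=2
Op 7: F0 acks idx 1 -> match: F0=1 F1=3 F2=0 F3=2; commitIndex=2
Op 8: F2 acks idx 2 -> match: F0=1 F1=3 F2=2 F3=2; commitIndex=2
Op 9: F0 acks idx 1 -> match: F0=1 F1=3 F2=2 F3=2; commitIndex=2
Op 10: append 2 -> log_len=5
Op 11: F2 acks idx 3 -> match: F0=1 F1=3 F2=3 F3=2; commitIndex=3

Answer: 3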